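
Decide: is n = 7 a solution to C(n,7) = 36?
No

Solution: C(7,7) = 7·6·5·4·3·2·1/7! = 5,040/5,040 = 1, which does not equal 36.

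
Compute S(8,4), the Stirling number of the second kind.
1,701

Solution: Using the Stirling recurrence: S(n,k) = k·S(n-1,k) + S(n-1,k-1)
S(8,4) = 4·S(7,4) + S(7,3)
         = 4·350 + 301
         = 1400 + 301
         = 1,701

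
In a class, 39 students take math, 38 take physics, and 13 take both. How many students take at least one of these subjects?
64

Explanation: |A∪B| = |A|+|B|-|A∩B| = 39+38-13 = 64.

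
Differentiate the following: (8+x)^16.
Using the power rule: d/dx (8+x)^16 = 16(8+x)^{15}.

Answer: 16(8+x)^15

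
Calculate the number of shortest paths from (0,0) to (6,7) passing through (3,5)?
To (3,5): C(8,3)=56. From there: C(5,3)=10. Total: 560.
Final answer: 560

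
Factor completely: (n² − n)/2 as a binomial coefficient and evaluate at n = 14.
C(n,2); C(14,2) = 91

(n² − n)/2 = n(n−1)/2 = C(n,2). At n = 14: C(14,2) = 91.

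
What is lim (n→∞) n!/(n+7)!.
0

n!/(n+7)! = 1/[(n+1)(n+2)···(n+7)] → 0 as n → ∞.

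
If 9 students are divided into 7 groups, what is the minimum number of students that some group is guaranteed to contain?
2

Solution: Pigeonhole: ⌈9/7⌉ = 2.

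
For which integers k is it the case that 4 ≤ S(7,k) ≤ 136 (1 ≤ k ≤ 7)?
S(7,1)=1; S(7,2)=63; S(7,3)=301; S(7,4)=350; S(7,5)=140; S(7,6)=21; S(7,7)=1. So valid k = 2, 6.
Final answer: 2, 6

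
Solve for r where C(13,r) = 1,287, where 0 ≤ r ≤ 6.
5

Explanation: C(13,r) is increasing for 0 ≤ r ≤ 6. Stepping up (C(13,r+1) = C(13,r)·(13−r)/(r+1)): C(13,1) = 13, C(13,2) = 78, C(13,3) = 286, C(13,4) = 715, C(13,5) = 1,287 ✓. So r = 5.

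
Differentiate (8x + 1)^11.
88(8x + 1)^10

Reasoning: Chain rule: 11(8x+1)^{10} × 8 = 88(8x+1)^{10}.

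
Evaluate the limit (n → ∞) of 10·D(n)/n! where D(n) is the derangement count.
D(n)/n! → 1/e, so 10·D(n)/n! → 10/e.

Answer: 10/e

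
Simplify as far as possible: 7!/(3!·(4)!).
35

This is C(7,3) = 35.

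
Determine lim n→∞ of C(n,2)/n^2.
1/2

Reasoning: C(n,2) ≈ n^2/2! for large n. Limit = 1/2! = 1/2.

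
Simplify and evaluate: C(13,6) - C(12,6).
792

C(13,6) - C(12,6) = C(12,5) = 792.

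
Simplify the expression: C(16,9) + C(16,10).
19,448
By Pascal's identity: C(17,10) = 19,448.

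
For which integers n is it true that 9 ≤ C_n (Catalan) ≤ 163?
4, 5, 6

Explanation: C_3=5; C_4=14; C_5=42; C_6=132; C_7=429. So valid n = 4, 5, 6.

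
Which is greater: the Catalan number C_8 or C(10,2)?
C_8

Solution: C_8 = C(16,8)/(8+1) = 12,870/9 = 1,430; C(10,2) = 45.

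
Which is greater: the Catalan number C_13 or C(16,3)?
C_13

Solution: C_13 = C(26,13)/(13+1) = 10,400,600/14 = 742,900; C(16,3) = 560.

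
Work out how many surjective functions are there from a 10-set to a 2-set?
1,022

Working:
Onto functions = 2! × S(10,2)
First compute S(10,2) via recurrence:
Using the Stirling recurrence: S(n,k) = k·S(n-1,k) + S(n-1,k-1)
S(10,2) = 2·S(9,2) + S(9,1)
         = 2·255 + 1
         = 510 + 1
         = 511
Then: 2 × 511 = 1,022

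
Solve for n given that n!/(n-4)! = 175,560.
22
n!/(n-4)! = n×(n-1)×(n-2)×(n-3), a product of 4 consecutive integers ≈ (n−1.5)^4. 175,560^(1/4) + 1.5 ≈ 22.0; check n = 22: 22×21×20×19 = 175,560 ✓. So n = 22.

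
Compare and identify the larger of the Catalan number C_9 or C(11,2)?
C_9
C_9 = C(18,9)/(9+1) = 48,620/10 = 4,862; C(11,2) = 55.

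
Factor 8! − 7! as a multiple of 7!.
7 × 7! = 35,280
8! − 7! = 8·7! − 7! = (8 − 1)·7! = 7 × 7! = 35,280.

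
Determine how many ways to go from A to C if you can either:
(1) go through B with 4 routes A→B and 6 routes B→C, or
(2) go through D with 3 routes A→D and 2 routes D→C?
30

Solution: Route via B: 4×6=24. Route via D: 3×2=6. Total: 30.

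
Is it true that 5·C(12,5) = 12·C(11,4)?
True

Working:
Absorption identity k·C(n,k) = n·C(n-1,k-1). LHS = 5·792 = 3,960; RHS = 12·330 = 3,960.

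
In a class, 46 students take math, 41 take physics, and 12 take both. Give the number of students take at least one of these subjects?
75
|A∪B| = |A|+|B|-|A∩B| = 46+41-12 = 75.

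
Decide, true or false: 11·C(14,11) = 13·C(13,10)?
False

Explanation: Absorption identity k·C(n,k) = n·C(n-1,k-1). LHS = 11·364 = 4,004; RHS = 13·286 = 3,718.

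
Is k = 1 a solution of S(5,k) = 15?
No

Explanation: S(5,1) = 1·S(4,1) + S(4,0) = 1·1 + 0 = 1, which does not equal 15.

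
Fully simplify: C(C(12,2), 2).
C(12,2) = 66, then C(66, 2) = 2,145.

Answer: 2,145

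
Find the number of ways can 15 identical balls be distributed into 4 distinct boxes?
816

C(15+4-1, 4-1) = C(18, 3) = 816.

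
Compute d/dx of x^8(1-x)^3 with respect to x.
8x^7(1-x)^3 - 3x^8(1-x)^2
Product rule: 8x^{7}(1-x)^{3} + x^8·(-3)(1-x)^{2}.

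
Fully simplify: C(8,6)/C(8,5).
C(n,k+1)/C(n,k) = (n−k)/(k+1). Here (8−5)/(5+1) = 3/6 = 1/2.
Final answer: 1/2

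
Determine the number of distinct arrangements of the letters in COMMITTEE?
45,360

Solution: Word has 9 letters (C=1, O=1, M=2, I=1, T=2, E=2). Arrangements: 9!/Π(k!) = 45,360.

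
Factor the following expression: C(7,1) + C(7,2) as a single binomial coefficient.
C(8,2)

Working:
By Pascal's identity: C(7,1) + C(7,2) = C(8,2) = 28.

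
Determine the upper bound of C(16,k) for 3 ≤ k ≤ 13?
12,870

Explanation: C(16,k) is maximised at the centre of the row: C(16,8) = 12,870.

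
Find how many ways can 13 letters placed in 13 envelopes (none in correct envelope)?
Using D(n) = (n-1)[D(n-1) + D(n-2)]:
D(13) = (13-1) × [D(12) + D(11)]
      = 12 × [176214841 + 14684570]
      = 12 × 190899411
      = 2,290,792,932
Final answer: 2,290,792,932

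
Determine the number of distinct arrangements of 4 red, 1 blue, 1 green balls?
Multinomial: 6!/(4! × 1! × 1!) = 30.

Answer: 30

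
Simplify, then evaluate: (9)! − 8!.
(9)! − 8! = (9)·8! − 8! = (9−1)·8! = 8·8! = 322,560.
Final answer: 322,560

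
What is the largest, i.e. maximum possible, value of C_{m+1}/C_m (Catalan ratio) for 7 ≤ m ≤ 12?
25/7

Explanation: C_{m+1}/C_m = 2(2m+1)/(m+2), which increases with m. Maximum at m = 12: 2·25/14 = 25/7.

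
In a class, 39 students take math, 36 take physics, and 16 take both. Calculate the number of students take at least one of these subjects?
59

Explanation: |A∪B| = |A|+|B|-|A∩B| = 39+36-16 = 59.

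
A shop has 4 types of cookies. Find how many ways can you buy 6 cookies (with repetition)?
84

Stars and bars: C(6+4-1, 6) = C(9, 6) = 84.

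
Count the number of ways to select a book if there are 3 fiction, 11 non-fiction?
14
By the addition principle: 3 + 11 = 14.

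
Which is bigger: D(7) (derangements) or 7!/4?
D(7) = (7-1)·[D(6) + D(5)] = 6·[265 + 44] = 1,854; 7!/4 = 5,040/4 = 1,260.
Final answer: D(7)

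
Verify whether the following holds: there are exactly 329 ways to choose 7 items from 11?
False

Explanation: C(11,7) = 330 ≠ 329.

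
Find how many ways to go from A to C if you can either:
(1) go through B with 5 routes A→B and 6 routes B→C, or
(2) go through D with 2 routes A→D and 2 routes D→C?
34

Solution: Route via B: 5×6=30. Route via D: 2×2=4. Total: 34.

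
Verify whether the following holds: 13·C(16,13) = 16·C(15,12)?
True

Solution: Absorption identity k·C(n,k) = n·C(n-1,k-1). LHS = 13·560 = 7,280; RHS = 16·455 = 7,280.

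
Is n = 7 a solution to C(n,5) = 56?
C(7,5) = 7·6·5·4·3/5! = 2,520/120 = 21, which does not equal 56.
Final answer: No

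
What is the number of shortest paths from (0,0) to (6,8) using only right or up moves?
3,003

Reasoning: Choose 6 rights from 14 moves: C(14,6) = 3,003.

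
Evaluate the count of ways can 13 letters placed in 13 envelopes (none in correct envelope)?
2,290,792,932
Using D(n) = (n-1)[D(n-1) + D(n-2)]:
D(13) = (13-1) × [D(12) + D(11)]
      = 12 × [176214841 + 14684570]
      = 12 × 190899411
      = 2,290,792,932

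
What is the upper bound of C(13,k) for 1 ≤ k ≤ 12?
C(13,k) is maximised at the centre of the row: C(13,6) = 1,716.
Final answer: 1,716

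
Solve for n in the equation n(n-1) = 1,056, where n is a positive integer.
33

Reasoning: n² − n − 1,056 = 0, so n = (1 ± √(1 + 4·1,056))/2 = (1 ± √4,225)/2 = (1 ± 65)/2, i.e. n = 33 or n = -32. Taking the positive root, n = 33 (check: 33×32 = 1,056).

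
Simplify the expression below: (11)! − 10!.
(11)! − 10! = (11)·10! − 10! = (11−1)·10! = 10·10! = 36,288,000.

Answer: 36,288,000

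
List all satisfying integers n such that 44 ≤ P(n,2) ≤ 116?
P(7,2)=42; P(8,2)=56; P(9,2)=72; P(10,2)=90; P(11,2)=110; P(12,2)=132. So valid n = 8, 9, 10, 11.

Answer: 8, 9, 10, 11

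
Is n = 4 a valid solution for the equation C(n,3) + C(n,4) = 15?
C(4,3) + C(4,4) = 4 + 1 = 5, which does not equal 15.

Answer: No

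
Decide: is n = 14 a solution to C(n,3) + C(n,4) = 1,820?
No

Explanation: C(14,3) + C(14,4) = 364 + 1,001 = 1,365, which does not equal 1,820.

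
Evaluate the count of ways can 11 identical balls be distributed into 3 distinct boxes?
78

C(11+3-1, 3-1) = C(13, 2) = 78.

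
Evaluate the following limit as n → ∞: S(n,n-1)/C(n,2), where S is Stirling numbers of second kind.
1

Solution: S(n,n-1) = C(n,2), so the limit is 1.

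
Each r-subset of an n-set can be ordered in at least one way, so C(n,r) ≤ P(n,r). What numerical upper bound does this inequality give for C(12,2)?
132

Working:
P(12,2) = 12·11 = 132, so C(12,2) ≤ 132. (The bound is loose by a factor of 2! = 2: C(12,2) = 132/2 = 66.)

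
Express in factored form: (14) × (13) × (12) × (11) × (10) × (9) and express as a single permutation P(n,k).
P(14,6) = 14!/(8)!

Reasoning: Product of 6 consecutive descending integers starting at 14: P(14,6) = 14!/8! = 2,162,160.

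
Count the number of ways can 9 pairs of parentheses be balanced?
4,862

Solution: Using the Catalan number formula: C_n = C(2n, n) / (n+1)
C_9 = C(18, 9) / (9+1)
     = 48620 / 10
     = 4,862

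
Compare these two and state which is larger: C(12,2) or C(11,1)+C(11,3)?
C(11,1)+C(11,3)

Solution: C(12,2)=66; C(11,1)+C(11,3)=11+165=176.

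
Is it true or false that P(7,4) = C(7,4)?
False

Working:
P(7,4) = 840 but C(7,4) = 35; they differ by a factor of 4! = 24, so the statement does not hold.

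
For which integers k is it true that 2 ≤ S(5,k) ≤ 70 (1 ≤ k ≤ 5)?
2, 3, 4

Solution: S(5,1)=1; S(5,2)=15; S(5,3)=25; S(5,4)=10; S(5,5)=1. So valid k = 2, 3, 4.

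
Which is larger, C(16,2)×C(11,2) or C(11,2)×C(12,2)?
C(16,2)×C(11,2)

Explanation: C(16,2)×C(11,2)=6,600, C(11,2)×C(12,2)=3,630.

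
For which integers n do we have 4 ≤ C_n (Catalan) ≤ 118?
C_2=2; C_3=5; C_4=14; C_5=42; C_6=132. So valid n = 3, 4, 5.
Final answer: 3, 4, 5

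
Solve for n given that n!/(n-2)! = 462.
22

Working:
n!/(n-2)! = n×(n-1), a product of 2 consecutive integers ≈ (n−0.5)^2. 462^(1/2) + 0.5 ≈ 22.0; check n = 22: 22×21 = 462 ✓. So n = 22.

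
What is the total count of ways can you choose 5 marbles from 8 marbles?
56

Explanation: C(8,5) = 8! / (5! × (8-5)!)
         = 8! / (5! × 3!)
         = 56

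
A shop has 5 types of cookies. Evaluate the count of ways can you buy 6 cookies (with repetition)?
210

Explanation: Stars and bars: C(6+5-1, 6) = C(10, 6) = 210.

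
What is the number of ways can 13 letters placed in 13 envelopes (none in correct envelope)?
Using D(n) = (n-1)[D(n-1) + D(n-2)]:
D(13) = (13-1) × [D(12) + D(11)]
      = 12 × [176214841 + 14684570]
      = 12 × 190899411
      = 2,290,792,932
Final answer: 2,290,792,932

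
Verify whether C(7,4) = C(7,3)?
True

Explanation: Symmetry C(n,k) = C(n,n-k): C(7,4) = 35 and C(7,3) = 35. Both sides agree, so the statement holds.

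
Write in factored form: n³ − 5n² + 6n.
n³ − 5n² + 6n = n(n² − 5n + 6) = n(n − 2)(n − 3).

Answer: n(n − 2)(n − 3)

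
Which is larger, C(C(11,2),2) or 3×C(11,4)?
C(C(11,2),2)

Reasoning: C(C(11,2),2)=1,485, 3×C(11,4)=990.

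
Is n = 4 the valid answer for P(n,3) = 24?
Yes

Reasoning: P(4,3) = 4·3·2 = 24, which equals 24.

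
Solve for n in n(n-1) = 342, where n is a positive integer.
19

Explanation: n² − n − 342 = 0, so n = (1 ± √(1 + 4·342))/2 = (1 ± √1,369)/2 = (1 ± 37)/2, i.e. n = 19 or n = -18. Taking the positive root, n = 19 (check: 19×18 = 342).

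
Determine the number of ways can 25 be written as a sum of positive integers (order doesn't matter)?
1,958

Explanation: Pentagonal recurrence p(n) = p(n−1) + p(n−2) − p(n−5) − p(n−7) + …: p(25) = p(24) + p(23) − p(20) − p(18) + p(13) + p(10) − p(3) = 1,575 + 1,255 − 627 − 385 + 101 + 42 − 3 = 1,958.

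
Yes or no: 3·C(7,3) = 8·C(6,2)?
No

Reasoning: Absorption identity k·C(n,k) = n·C(n-1,k-1). LHS = 3·35 = 105; RHS = 8·15 = 120.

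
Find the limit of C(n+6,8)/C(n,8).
1

Reasoning: Both numerator and denominator grow as n^8/8! for large n, so the ratio → 1.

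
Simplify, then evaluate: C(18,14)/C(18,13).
5/14

Explanation: C(n,k+1)/C(n,k) = (n−k)/(k+1). Here (18−13)/(13+1) = 5/14 = 5/14.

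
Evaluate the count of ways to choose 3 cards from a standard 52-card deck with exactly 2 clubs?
3,042
13 clubs and 39 non-clubs: C(13,2) × C(39,1) = 78 × 39 = 3,042.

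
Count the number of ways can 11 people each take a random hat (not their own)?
14,684,570

Reasoning: Using D(n) = (n-1)[D(n-1) + D(n-2)]:
D(11) = (11-1) × [D(10) + D(9)]
      = 10 × [1334961 + 133496]
      = 10 × 1468457
      = 14,684,570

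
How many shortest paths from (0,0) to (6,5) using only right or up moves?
462

Solution: Choose 6 rights from 11 moves: C(11,6) = 462.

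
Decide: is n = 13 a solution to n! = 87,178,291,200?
No

Reasoning: 13! = 13·12! = 13·479,001,600 = 6,227,020,800, which does not equal 87,178,291,200.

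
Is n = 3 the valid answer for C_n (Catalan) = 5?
Yes
C_3 = C(6,3)/(3+1) = 20/4 = 5, which equals 5.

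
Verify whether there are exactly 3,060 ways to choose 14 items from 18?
True

C(18,14) = 3,060.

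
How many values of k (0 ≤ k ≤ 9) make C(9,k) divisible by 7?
4

Explanation: Checking C(9,k) mod 7 for k = 0..9: divisible at k = 3, 4, 5, 6. That's 4 values.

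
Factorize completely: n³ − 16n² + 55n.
n³ − 16n² + 55n = n(n² − 16n + 55) = n(n − 5)(n − 11).
Final answer: n(n − 5)(n − 11)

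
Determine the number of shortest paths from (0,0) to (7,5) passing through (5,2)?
To (5,2): C(7,5)=21. From there: C(5,2)=10. Total: 210.

Answer: 210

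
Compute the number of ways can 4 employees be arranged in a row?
Arrangements of 4 distinct objects: 4! = 24.
Final answer: 24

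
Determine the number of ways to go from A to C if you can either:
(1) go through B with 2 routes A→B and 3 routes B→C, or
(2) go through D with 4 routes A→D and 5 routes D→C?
Route via B: 2×3=6. Route via D: 4×5=20. Total: 26.

Answer: 26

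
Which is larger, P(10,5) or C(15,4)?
P(10,5)

Solution: P(10,5)=30,240, C(15,4)=1,365.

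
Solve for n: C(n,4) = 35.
7

Explanation: C(n,4) = n(n−1)(n−2)(n−3)/4! is increasing in n, and n(n−1)(n−2)(n−3) = 4!·35 = 840 ≈ (n−1.5)^4 gives n ≈ 6.9. Check: C(5,4) = 5, C(6,4) = 15, C(7,4) = 35 ✓. So n = 7.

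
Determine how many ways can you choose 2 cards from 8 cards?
28

Solution: C(8,2) = 8! / (2! × (8-2)!)
         = 8! / (2! × 6!)
         = 28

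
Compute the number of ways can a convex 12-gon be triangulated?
16,796

Solution: Using the Catalan number formula: C_n = C(2n, n) / (n+1)
C_10 = C(20, 10) / (10+1)
     = 184756 / 11
     = 16,796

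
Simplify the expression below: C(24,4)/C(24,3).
21/4

Working:
C(n,k+1)/C(n,k) = (n−k)/(k+1). Here (24−3)/(3+1) = 21/4 = 21/4.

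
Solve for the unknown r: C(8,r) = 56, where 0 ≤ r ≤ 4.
3

C(8,r) is increasing for 0 ≤ r ≤ 4. Stepping up (C(8,r+1) = C(8,r)·(8−r)/(r+1)): C(8,1) = 8, C(8,2) = 28, C(8,3) = 56 ✓. So r = 3.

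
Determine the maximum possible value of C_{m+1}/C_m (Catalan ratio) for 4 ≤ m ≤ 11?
46/13

Solution: C_{m+1}/C_m = 2(2m+1)/(m+2), which increases with m. Maximum at m = 11: 2·23/13 = 46/13.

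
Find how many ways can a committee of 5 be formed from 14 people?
2,002

C(14,5) = 14! / (5! × (14-5)!)
         = 14! / (5! × 9!)
         = 2,002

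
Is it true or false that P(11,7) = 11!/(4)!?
True

Explanation: Permutation formula P(n,k) = n!/(n-k)!: 11!/4! = 39,916,800/24 = 1,663,200 = P(11,7). The statement holds.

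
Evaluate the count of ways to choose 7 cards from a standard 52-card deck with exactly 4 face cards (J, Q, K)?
4,890,600

Working:
12 face cards and 40 non-face cards: C(12,4) × C(40,3) = 495 × 9,880 = 4,890,600.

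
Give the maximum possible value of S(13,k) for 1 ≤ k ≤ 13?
Row S(13,k) for k = 1..13 (via S(n,k) = k·S(n−1,k) + S(n−1,k−1)): 1, 4,095, 261,625, 2,532,530, 7,508,501, 9,321,312, 5,715,424, 1,899,612, 359,502, 39,325, 2,431, 78, 1. The row is unimodal; maximum at k = 6: 9,321,312.

Answer: 9,321,312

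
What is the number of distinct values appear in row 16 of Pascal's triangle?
9

Explanation: Row 16 has entries C(16,0)..C(16,16); by symmetry C(16,k)=C(16,16-k), giving 9 distinct values.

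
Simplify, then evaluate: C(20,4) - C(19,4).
C(20,4) - C(19,4) = C(19,3) = 969.

Answer: 969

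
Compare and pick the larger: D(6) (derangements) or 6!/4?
D(6) = (6-1)·[D(5) + D(4)] = 5·[44 + 9] = 265; 6!/4 = 720/4 = 180.
Final answer: D(6)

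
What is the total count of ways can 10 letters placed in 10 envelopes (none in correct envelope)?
Using D(n) = (n-1)[D(n-1) + D(n-2)]:
D(10) = (10-1) × [D(9) + D(8)]
      = 9 × [133496 + 14833]
      = 9 × 148329
      = 1,334,961
Final answer: 1,334,961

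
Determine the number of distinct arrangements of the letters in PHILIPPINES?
Word has 11 letters (P=3, H=1, I=3, L=1, N=1, E=1, S=1). Arrangements: 11!/Π(k!) = 1,108,800.
Final answer: 1,108,800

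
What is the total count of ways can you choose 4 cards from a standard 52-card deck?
270,725

Explanation: C(52,4) = 270,725.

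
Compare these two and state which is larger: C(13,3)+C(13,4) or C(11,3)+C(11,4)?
C(13,3)+C(13,4)

Explanation: First=1,001, Second=495.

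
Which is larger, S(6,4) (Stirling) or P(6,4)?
S(6,4) = 4·S(5,4) + S(5,3) = 4·10 + 25 = 65; P(6,4) = 360.

Answer: P(6,4)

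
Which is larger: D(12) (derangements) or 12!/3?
D(12)

Reasoning: D(12) = (12-1)·[D(11) + D(10)] = 11·[14,684,570 + 1,334,961] = 176,214,841; 12!/3 = 479,001,600/3 = 159,667,200.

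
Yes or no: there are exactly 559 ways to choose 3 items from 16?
No
C(16,3) = 560 ≠ 559.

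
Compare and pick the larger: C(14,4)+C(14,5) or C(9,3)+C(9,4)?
First=3,003, Second=210.
Final answer: C(14,4)+C(14,5)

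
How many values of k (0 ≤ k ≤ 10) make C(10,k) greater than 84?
5

Row 10 is unimodal and symmetric about k=10/2. C(10,2)=45 ≤ 84; C(10,3)=120 > 84; by symmetry C(10,k) > 84 for k = 3..7. That's 7 - 3 + 1 = 5 values.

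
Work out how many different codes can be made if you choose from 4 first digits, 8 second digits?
32

Solution: By the multiplication principle: 4 × 8 = 32.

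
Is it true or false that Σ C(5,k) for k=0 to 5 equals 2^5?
Binomial theorem: Σ C(5,k) = (1+1)^5 = 2^5 = 32; RHS 2^5 = 32.

Answer: True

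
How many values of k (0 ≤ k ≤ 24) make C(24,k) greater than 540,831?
9

Solution: Row 24 is unimodal and symmetric about k=24/2. C(24,7)=346,104 ≤ 540,831; C(24,8)=735,471 > 540,831; by symmetry C(24,k) > 540,831 for k = 8..16. That's 16 - 8 + 1 = 9 values.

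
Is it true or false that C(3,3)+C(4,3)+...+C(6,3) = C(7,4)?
Hockey stick identity gives Σ = C(7,4) = 35; RHS C(7,4) = 35.
Final answer: True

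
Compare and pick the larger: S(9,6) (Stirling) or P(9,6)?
P(9,6)

Explanation: S(9,6) = 6·S(8,6) + S(8,5) = 6·266 + 1,050 = 2,646; P(9,6) = 60,480.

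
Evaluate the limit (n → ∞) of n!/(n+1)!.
0
n!/(n+1)! = 1/[(n+1)] → 0 as n → ∞.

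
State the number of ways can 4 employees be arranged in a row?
24

Reasoning: Arrangements of 4 distinct objects: 4! = 24.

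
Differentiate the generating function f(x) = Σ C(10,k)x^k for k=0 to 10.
Σ k·C(10,k)x^(k-1) for k=1 to 10

Reasoning: Term-by-term differentiation gives Σ k·C(10,k)x^{k-1} for k=1 to 10.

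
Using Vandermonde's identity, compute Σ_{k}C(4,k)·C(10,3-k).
364

Solution: = C(4+10,3) = C(14,3) = 364.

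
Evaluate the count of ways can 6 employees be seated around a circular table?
120

Working:
Circular arrangements: (6-1)! = 120.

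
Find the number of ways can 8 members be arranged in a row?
Arrangements of 8 distinct objects: 8! = 40,320.
Final answer: 40,320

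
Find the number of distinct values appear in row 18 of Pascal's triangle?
10

Row 18 has entries C(18,0)..C(18,18); by symmetry C(18,k)=C(18,18-k), giving 10 distinct values.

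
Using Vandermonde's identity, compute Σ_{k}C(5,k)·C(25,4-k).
27,405

Explanation: = C(5+25,4) = C(30,4) = 27,405.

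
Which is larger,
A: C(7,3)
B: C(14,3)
B
A=C(7,3)=35, B=C(14,3)=364.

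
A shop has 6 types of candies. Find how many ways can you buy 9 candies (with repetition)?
2,002

Working:
Stars and bars: C(9+6-1, 9) = C(14, 9) = 2,002.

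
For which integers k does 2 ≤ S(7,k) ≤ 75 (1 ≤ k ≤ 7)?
S(7,1)=1; S(7,2)=63; S(7,3)=301; S(7,4)=350; S(7,5)=140; S(7,6)=21; S(7,7)=1. So valid k = 2, 6.

Answer: 2, 6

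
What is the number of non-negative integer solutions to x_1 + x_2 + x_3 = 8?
45

C(8+3-1, 3-1) = 45.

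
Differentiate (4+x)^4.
4(4+x)^3
Using the power rule: d/dx (4+x)^4 = 4(4+x)^{3}.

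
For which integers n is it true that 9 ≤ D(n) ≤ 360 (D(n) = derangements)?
4, 5, 6

Working:
Using D(n) = (n−1)[D(n−1) + D(n−2)] with D(1)=0, D(2)=1: D(3)=2; D(4)=9; D(5)=44; D(6)=265; D(7)=1,854. So valid n = 4, 5, 6.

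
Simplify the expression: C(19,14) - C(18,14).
8,568
C(19,14) - C(18,14) = C(18,13) = 8,568.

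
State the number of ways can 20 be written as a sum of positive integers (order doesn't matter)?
627

Solution: Pentagonal recurrence p(n) = p(n−1) + p(n−2) − p(n−5) − p(n−7) + …: p(20) = p(19) + p(18) − p(15) − p(13) + p(8) + p(5) = 490 + 385 − 176 − 101 + 22 + 7 = 627.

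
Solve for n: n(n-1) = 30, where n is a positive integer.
n² − n − 30 = 0, so n = (1 ± √(1 + 4·30))/2 = (1 ± √121)/2 = (1 ± 11)/2, i.e. n = 6 or n = -5. Taking the positive root, n = 6 (check: 6×5 = 30).

Answer: 6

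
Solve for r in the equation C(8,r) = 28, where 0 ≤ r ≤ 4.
2
C(8,r) is increasing for 0 ≤ r ≤ 4. Stepping up (C(8,r+1) = C(8,r)·(8−r)/(r+1)): C(8,1) = 8, C(8,2) = 28 ✓. So r = 2.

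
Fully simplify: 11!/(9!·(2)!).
This is C(11,9) = 55.

Answer: 55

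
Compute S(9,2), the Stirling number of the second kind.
255

Solution: Using the Stirling recurrence: S(n,k) = k·S(n-1,k) + S(n-1,k-1)
S(9,2) = 2·S(8,2) + S(8,1)
         = 2·127 + 1
         = 254 + 1
         = 255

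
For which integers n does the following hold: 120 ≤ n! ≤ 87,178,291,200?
5, 6, 7, 8, 9, 10, 11, 12, 13, 14
n! is strictly increasing; 5! = 120 and 14! = 87,178,291,200, so valid n = 5, 6, 7, 8, 9, 10, 11, 12, 13, 14.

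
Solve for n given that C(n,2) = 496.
32

Reasoning: C(n,2) = n(n−1)/2! is increasing in n, and n(n−1) = 2!·496 = 992 ≈ (n−0.5)^2 gives n ≈ 32.0. Check: C(30,2) = 435, C(31,2) = 465, C(32,2) = 496 ✓. So n = 32.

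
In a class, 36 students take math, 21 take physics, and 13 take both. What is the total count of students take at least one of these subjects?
44

Reasoning: |A∪B| = |A|+|B|-|A∩B| = 36+21-13 = 44.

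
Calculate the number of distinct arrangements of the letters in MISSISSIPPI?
34,650

Explanation: Word has 11 letters (M=1, I=4, S=4, P=2). Arrangements: 11!/Π(k!) = 34,650.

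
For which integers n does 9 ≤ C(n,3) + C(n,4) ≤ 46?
C(4,3)+C(4,4)=5; C(5,3)+C(5,4)=15; C(6,3)+C(6,4)=35; C(7,3)+C(7,4)=70. So valid n = 5, 6.

Answer: 5, 6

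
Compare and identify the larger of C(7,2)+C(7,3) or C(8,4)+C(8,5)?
C(8,4)+C(8,5)
First=56, Second=126.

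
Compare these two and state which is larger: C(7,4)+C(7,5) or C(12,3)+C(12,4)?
C(12,3)+C(12,4)

Explanation: First=56, Second=715.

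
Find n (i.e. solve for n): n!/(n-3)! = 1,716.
n!/(n-3)! = n×(n-1)×(n-2), a product of 3 consecutive integers ≈ (n−1)^3. 1,716^(1/3) + 1 ≈ 13.0; check n = 13: 13×12×11 = 1,716 ✓. So n = 13.

Answer: 13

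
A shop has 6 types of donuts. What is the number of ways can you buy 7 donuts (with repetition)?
Stars and bars: C(7+6-1, 7) = C(12, 7) = 792.
Final answer: 792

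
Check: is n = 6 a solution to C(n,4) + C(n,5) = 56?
No

Reasoning: C(6,4) + C(6,5) = 15 + 6 = 21, which does not equal 56.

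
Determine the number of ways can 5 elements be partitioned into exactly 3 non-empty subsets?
25
This equals S(5,3), the Stirling number of the 2nd kind.
Using the Stirling recurrence: S(n,k) = k·S(n-1,k) + S(n-1,k-1)
S(5,3) = 3·S(4,3) + S(4,2)
         = 3·6 + 7
         = 18 + 7
         = 25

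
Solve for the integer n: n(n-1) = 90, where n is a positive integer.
10

Working:
n² − n − 90 = 0, so n = (1 ± √(1 + 4·90))/2 = (1 ± √361)/2 = (1 ± 19)/2, i.e. n = 10 or n = -9. Taking the positive root, n = 10 (check: 10×9 = 90).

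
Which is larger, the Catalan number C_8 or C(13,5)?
C_8

Explanation: C_8 = C(16,8)/(8+1) = 12,870/9 = 1,430; C(13,5) = 1,287.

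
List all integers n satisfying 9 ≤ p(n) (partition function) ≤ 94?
6, 7, 8, 9, 10, 11, 12

Tabulating p(n) via p(n) = p(n−1) + p(n−2) − p(n−5) − p(n−7) + …: p(5)=7; p(6)=11; p(7)=15; p(8)=22; p(9)=30; p(10)=42; p(11)=56; p(12)=77; p(13)=101. So valid n = 6, 7, 8, 9, 10, 11, 12.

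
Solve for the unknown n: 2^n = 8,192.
13

Explanation: 8,192 = 1,024 × 8 = 2^10 × 2^3 = 2^13, so n = 13.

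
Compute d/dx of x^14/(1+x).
(14x^13(1+x) - x^14)/(1+x)²

Working:
Quotient rule: [14x^{13}(1+x) - x^14]/(1+x)².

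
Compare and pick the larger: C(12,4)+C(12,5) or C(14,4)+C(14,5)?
C(14,4)+C(14,5)

Solution: First=1,287, Second=3,003.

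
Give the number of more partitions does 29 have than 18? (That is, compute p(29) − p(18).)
4,180

Pentagonal recurrence p(n) = p(n−1) + p(n−2) − p(n−5) − p(n−7) + …: p(29) = p(28) + p(27) − p(24) − p(22) + p(17) + p(14) − p(7) − p(3) = 3,718 + 3,010 − 1,575 − 1,002 + 297 + 135 − 15 − 3 = 4,565.
p(18) = p(17) + p(16) − p(13) − p(11) + p(6) + p(3) = 297 + 231 − 101 − 56 + 11 + 3 = 385.
Difference = 4,565 − 385 = 4,180.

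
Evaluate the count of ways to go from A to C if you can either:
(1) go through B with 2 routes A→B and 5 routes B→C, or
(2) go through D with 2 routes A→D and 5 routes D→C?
20

Working:
Route via B: 2×5=10. Route via D: 2×5=10. Total: 20.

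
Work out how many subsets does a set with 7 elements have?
Each element can be included or excluded: 2^7 = 128.

Answer: 128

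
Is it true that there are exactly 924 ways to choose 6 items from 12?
C(12,6) = 924.

Answer: True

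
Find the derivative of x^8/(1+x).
Quotient rule: [8x^{7}(1+x) - x^8]/(1+x)².
Final answer: (8x^7(1+x) - x^8)/(1+x)²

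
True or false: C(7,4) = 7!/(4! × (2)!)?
False

The correct denominator is 4!×3!, giving C(7,4) = 35; the stated RHS is 7!/(4!×2!) = 105 ≠ 35, so the statement does not hold.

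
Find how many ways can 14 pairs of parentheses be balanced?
2,674,440

Using the Catalan number formula: C_n = C(2n, n) / (n+1)
C_14 = C(28, 14) / (14+1)
     = 40116600 / 15
     = 2,674,440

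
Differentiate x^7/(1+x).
(7x^6(1+x) - x^7)/(1+x)²
Quotient rule: [7x^{6}(1+x) - x^7]/(1+x)².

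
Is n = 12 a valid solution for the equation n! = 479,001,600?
Yes

Reasoning: 12! = 12·11! = 12·39,916,800 = 479,001,600, which equals 479,001,600.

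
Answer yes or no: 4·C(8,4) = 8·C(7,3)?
Yes

Solution: Absorption identity k·C(n,k) = n·C(n-1,k-1). LHS = 4·70 = 280; RHS = 8·35 = 280.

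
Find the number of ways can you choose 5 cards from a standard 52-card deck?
2,598,960
C(52,5) = 2,598,960.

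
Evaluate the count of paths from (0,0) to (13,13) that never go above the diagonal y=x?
742,900
Counted by the Catalan number C_13: C_13 = C(26,13)/(13+1) = 10,400,600/14 = 742,900.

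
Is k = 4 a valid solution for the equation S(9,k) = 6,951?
No

S(9,4) = 4·S(8,4) + S(8,3) = 4·1,701 + 966 = 7,770, which does not equal 6,951.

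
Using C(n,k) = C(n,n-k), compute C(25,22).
2,300
C(25,22) = C(25,3) = 2,300.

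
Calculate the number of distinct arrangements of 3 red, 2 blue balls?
10

Working:
Multinomial: 5!/(3! × 2!) = 10.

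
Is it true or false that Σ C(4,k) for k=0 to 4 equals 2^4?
True

Working:
Binomial theorem: Σ C(4,k) = (1+1)^4 = 2^4 = 16; RHS 2^4 = 16.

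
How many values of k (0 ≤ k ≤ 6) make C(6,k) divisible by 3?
4

Solution: Checking C(6,k) mod 3 for k = 0..6: divisible at k = 1, 2, 4, 5. That's 4 values.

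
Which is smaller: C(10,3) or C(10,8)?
C(10,8)
C(10,3)=120, C(10,8)=45.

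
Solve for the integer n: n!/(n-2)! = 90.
n!/(n-2)! = n×(n-1), a product of 2 consecutive integers ≈ (n−0.5)^2. 90^(1/2) + 0.5 ≈ 10.0; check n = 10: 10×9 = 90 ✓. So n = 10.
Final answer: 10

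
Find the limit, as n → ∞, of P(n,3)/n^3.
1

P(n,3) = n(n-1)(n-2) ≈ n^3 for large n. Limit = 1.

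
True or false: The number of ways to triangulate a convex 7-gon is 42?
True

Working:
Triangulations of a convex 7-gon are counted by the Catalan number C_5: C_5 = C(10,5)/(5+1) = 252/6 = 42.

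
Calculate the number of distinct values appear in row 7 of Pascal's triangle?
4

Row 7 has entries C(7,0)..C(7,7); by symmetry C(7,k)=C(7,7-k), giving 4 distinct values.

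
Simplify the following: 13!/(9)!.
17,160

Solution: This equals 13×12×...×10 = 17,160.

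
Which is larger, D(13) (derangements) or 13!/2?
13!/2

Working:
D(13) = (13-1)·[D(12) + D(11)] = 12·[176,214,841 + 14,684,570] = 2,290,792,932; 13!/2 = 6,227,020,800/2 = 3,113,510,400.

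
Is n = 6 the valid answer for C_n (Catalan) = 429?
C_6 = C(12,6)/(6+1) = 924/7 = 132, which does not equal 429.
Final answer: No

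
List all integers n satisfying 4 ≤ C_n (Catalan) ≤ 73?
3, 4, 5

Solution: C_2=2; C_3=5; C_4=14; C_5=42; C_6=132. So valid n = 3, 4, 5.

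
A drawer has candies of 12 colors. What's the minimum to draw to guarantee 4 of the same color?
37

Reasoning: Worst case: 3 of each = 36. One more: 37.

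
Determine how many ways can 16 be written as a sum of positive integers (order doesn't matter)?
231

Pentagonal recurrence p(n) = p(n−1) + p(n−2) − p(n−5) − p(n−7) + …: p(16) = p(15) + p(14) − p(11) − p(9) + p(4) + p(1) = 176 + 135 − 56 − 30 + 5 + 1 = 231.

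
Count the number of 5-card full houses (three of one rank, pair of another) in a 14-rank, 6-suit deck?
54,600

Working:
Triple rank: 14. Triple suits: C(6,3)=20. Pair rank: 13. Pair suits: C(6,2)=15. Total: 54,600.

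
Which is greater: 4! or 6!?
6!
4!=24, 6!=720. 6! > 4!.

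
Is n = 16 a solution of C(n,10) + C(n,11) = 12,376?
Yes
C(16,10) + C(16,11) = 8,008 + 4,368 = 12,376, which equals 12,376.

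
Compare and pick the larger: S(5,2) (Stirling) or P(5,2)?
S(5,2) = 2·S(4,2) + S(4,1) = 2·7 + 1 = 15; P(5,2) = 20.
Final answer: P(5,2)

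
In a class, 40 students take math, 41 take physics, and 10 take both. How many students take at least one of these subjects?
71

Explanation: |A∪B| = |A|+|B|-|A∩B| = 40+41-10 = 71.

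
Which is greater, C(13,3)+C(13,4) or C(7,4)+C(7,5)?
First=1,001, Second=56.

Answer: C(13,3)+C(13,4)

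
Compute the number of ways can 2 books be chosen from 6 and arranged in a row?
30

Reasoning: P(6,2) = 6!/(6-2)! = 30.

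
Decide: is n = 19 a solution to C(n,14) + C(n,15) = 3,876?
No
C(19,14) + C(19,15) = 11,628 + 3,876 = 15,504, which does not equal 3,876.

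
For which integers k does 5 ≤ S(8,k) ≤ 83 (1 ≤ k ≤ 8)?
7
S(8,1)=1; S(8,2)=127; S(8,3)=966; S(8,4)=1,701; S(8,5)=1,050; S(8,6)=266; S(8,7)=28; S(8,8)=1. So valid k = 7.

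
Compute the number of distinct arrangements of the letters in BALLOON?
Word has 7 letters (B=1, A=1, L=2, O=2, N=1). Arrangements: 7!/Π(k!) = 1,260.

Answer: 1,260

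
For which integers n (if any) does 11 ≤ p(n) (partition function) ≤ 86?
6, 7, 8, 9, 10, 11, 12

Solution: Tabulating p(n) via p(n) = p(n−1) + p(n−2) − p(n−5) − p(n−7) + …: p(5)=7; p(6)=11; p(7)=15; p(8)=22; p(9)=30; p(10)=42; p(11)=56; p(12)=77; p(13)=101. So valid n = 6, 7, 8, 9, 10, 11, 12.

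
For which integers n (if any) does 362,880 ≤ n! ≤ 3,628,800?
9, 10

Explanation: n! is strictly increasing; 9! = 362,880 and 10! = 3,628,800, so valid n = 9, 10.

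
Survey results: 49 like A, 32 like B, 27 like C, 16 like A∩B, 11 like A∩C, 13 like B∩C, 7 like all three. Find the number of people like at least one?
75

Explanation: |A∪B∪C| = 49+32+27-16-11-13+7 = 75.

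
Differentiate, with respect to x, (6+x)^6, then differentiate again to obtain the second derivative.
30(6+x)^4

Solution: First derivative: 6(6+x)^{5}. Second derivative: 6·5·(6+x)^{4} = 30(6+x)^{4}.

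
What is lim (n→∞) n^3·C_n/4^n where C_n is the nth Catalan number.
C_n ~ 4^n/(n^(3/2)√π), so n^3·C_n/4^n ~ n^(3 − 3/2)/√π → ∞.

Answer: ∞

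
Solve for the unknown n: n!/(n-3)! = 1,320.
12

Reasoning: n!/(n-3)! = n×(n-1)×(n-2), a product of 3 consecutive integers ≈ (n−1)^3. 1,320^(1/3) + 1 ≈ 12.0; check n = 12: 12×11×10 = 1,320 ✓. So n = 12.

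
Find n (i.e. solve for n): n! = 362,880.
9

n! is strictly increasing. 7! = 5,040, 8! = 40,320, 9! = 362,880 ✓. So n = 9.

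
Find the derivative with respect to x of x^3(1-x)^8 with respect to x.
3x^2(1-x)^8 - 8x^3(1-x)^7

Reasoning: Product rule: 3x^{2}(1-x)^{8} + x^3·(-8)(1-x)^{7}.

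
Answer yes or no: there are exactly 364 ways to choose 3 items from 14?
Yes

Working:
C(14,3) = 364.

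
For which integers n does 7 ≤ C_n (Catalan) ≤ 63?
4, 5
C_3=5; C_4=14; C_5=42; C_6=132. So valid n = 4, 5.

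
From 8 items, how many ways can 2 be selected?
28

Solution: C(8,2) = 8! / (2! × (8-2)!)
         = 8! / (2! × 6!)
         = 28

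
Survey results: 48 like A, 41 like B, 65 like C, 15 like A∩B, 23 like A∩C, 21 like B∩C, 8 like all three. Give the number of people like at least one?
103
|A∪B∪C| = 48+41+65-15-23-21+8 = 103.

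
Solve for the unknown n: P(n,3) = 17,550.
27

Explanation: P(n,3) = n(n−1)(n−2) is increasing in n; n(n−1)(n−2) ≈ (n−1)^3 = 17,550 gives n ≈ 27.0. Check: P(25,3) = 13,800, P(26,3) = 15,600, P(27,3) = 17,550 ✓. So n = 27.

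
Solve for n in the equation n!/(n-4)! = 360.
n!/(n-4)! = n×(n-1)×(n-2)×(n-3), a product of 4 consecutive integers ≈ (n−1.5)^4. 360^(1/4) + 1.5 ≈ 5.9; check n = 6: 6×5×4×3 = 360 ✓. So n = 6.
Final answer: 6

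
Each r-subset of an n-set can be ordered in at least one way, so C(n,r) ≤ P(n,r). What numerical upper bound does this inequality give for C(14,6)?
P(14,6) = 14·13·12·11·10·9 = 2,162,160, so C(14,6) ≤ 2,162,160. (The bound is loose by a factor of 6! = 720: C(14,6) = 2,162,160/720 = 3,003.)
Final answer: 2,162,160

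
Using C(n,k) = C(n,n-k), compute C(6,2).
15

Explanation: C(6,2) = C(6,4) = 15.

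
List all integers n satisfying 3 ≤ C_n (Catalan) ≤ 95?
3, 4, 5

Explanation: C_2=2; C_3=5; C_4=14; C_5=42; C_6=132. So valid n = 3, 4, 5.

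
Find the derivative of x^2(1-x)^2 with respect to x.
Product rule: 2x^{1}(1-x)^{2} + x^2·(-2)(1-x)^{1}.
Final answer: 2x^1(1-x)^2 - 2x^2(1-x)^1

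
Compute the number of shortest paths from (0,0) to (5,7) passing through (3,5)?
To (3,5): C(8,3)=56. From there: C(4,2)=6. Total: 336.
Final answer: 336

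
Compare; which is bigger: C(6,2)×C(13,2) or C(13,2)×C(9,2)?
C(6,2)×C(13,2)=1,170, C(13,2)×C(9,2)=2,808.
Final answer: C(13,2)×C(9,2)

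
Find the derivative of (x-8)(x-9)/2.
(2x - 17)/2
d/dx[(x-8)(x-9)] = (x-9) + (x-8) = 2x - 17. Dividing by 2 gives (2x - 17)/2.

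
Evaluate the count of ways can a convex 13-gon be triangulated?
58,786

Using the Catalan number formula: C_n = C(2n, n) / (n+1)
C_11 = C(22, 11) / (11+1)
     = 705432 / 12
     = 58,786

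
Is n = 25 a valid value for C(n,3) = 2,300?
Yes

Explanation: C(25,3) = 25·24·23/3! = 13,800/6 = 2,300, which equals 2,300.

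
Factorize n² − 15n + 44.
Seek roots whose sum is 15 and product is 44: (4, 11). So n² − 15n + 44 = (n − 4)(n − 11).
Final answer: (n − 4)(n − 11)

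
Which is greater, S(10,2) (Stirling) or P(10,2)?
S(10,2) = 2·S(9,2) + S(9,1) = 2·255 + 1 = 511; P(10,2) = 90.
Final answer: S(10,2)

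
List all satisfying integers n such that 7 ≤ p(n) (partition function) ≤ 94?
Tabulating p(n) via p(n) = p(n−1) + p(n−2) − p(n−5) − p(n−7) + …: p(4)=5; p(5)=7; p(6)=11; p(7)=15; p(8)=22; p(9)=30; p(10)=42; p(11)=56; p(12)=77; p(13)=101. So valid n = 5, 6, 7, 8, 9, 10, 11, 12.
Final answer: 5, 6, 7, 8, 9, 10, 11, 12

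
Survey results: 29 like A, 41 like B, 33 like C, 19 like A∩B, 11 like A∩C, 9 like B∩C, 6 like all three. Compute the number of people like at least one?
70

Solution: |A∪B∪C| = 29+41+33-19-11-9+6 = 70.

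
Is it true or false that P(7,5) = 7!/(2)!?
True

Reasoning: Permutation formula P(n,k) = n!/(n-k)!: 7!/2! = 5,040/2 = 2,520 = P(7,5). The statement holds.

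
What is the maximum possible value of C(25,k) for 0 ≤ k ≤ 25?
Maximum at k = 12 or k = 13: C(25,12) = 5,200,300.

Answer: 5,200,300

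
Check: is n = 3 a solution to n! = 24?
No
3! = 3·2! = 3·2 = 6, which does not equal 24.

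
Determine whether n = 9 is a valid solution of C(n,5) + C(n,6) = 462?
No
C(9,5) + C(9,6) = 126 + 84 = 210, which does not equal 462.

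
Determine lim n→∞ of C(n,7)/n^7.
1/5040

C(n,7) ≈ n^7/7! for large n. Limit = 1/7! = 1/5040.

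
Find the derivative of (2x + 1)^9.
Chain rule: 9(2x+1)^{8} × 2 = 18(2x+1)^{8}.

Answer: 18(2x + 1)^8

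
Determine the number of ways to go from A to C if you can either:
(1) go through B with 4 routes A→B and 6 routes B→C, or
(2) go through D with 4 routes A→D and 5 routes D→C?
44

Explanation: Route via B: 4×6=24. Route via D: 4×5=20. Total: 44.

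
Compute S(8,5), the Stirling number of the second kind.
1,050

Reasoning: Using the Stirling recurrence: S(n,k) = k·S(n-1,k) + S(n-1,k-1)
S(8,5) = 5·S(7,5) + S(7,4)
         = 5·140 + 350
         = 700 + 350
         = 1,050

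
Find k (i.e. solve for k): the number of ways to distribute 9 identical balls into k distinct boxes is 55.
Stars and bars: the count is C(9+k−1, k−1), increasing in k. k=2: C(10,1) = 10, k=3: C(11,2) = 55 ✓. So k = 3.

Answer: 3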